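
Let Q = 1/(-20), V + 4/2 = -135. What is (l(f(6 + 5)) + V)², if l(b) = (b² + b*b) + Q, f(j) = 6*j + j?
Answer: 54952267561/400 ≈ 1.3738e+8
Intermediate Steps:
V = -137 (V = -2 - 135 = -137)
Q = -1/20 ≈ -0.050000
f(j) = 7*j
l(b) = -1/20 + 2*b² (l(b) = (b² + b*b) - 1/20 = (b² + b²) - 1/20 = 2*b² - 1/20 = -1/20 + 2*b²)
(l(f(6 + 5)) + V)² = ((-1/20 + 2*(7*(6 + 5))²) - 137)² = ((-1/20 + 2*(7*11)²) - 137)² = ((-1/20 + 2*77²) - 137)² = ((-1/20 + 2*5929) - 137)² = ((-1/20 + 11858) - 137)² = (237159/20 - 137)² = (234419/20)² = 54952267561/400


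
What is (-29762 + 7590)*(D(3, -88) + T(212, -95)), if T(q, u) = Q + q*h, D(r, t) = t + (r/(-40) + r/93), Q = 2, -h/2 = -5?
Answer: -13980039101/310 ≈ -4.5097e+7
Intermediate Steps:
h = 10 (h = -2*(-5) = 10)
D(r, t) = t - 53*r/3720 (D(r, t) = t + (r*(-1/40) + r*(1/93)) = t + (-r/40 + r/93) = t - 53*r/3720)
T(q, u) = 2 + 10*q (T(q, u) = 2 + q*10 = 2 + 10*q)
(-29762 + 7590)*(D(3, -88) + T(212, -95)) = (-29762 + 7590)*((-88 - 53/3720*3) + (2 + 10*212)) = -22172*((-88 - 53/1240) + (2 + 2120)) = -22172*(-109173/1240 + 2122) = -22172*2522107/1240 = -13980039101/310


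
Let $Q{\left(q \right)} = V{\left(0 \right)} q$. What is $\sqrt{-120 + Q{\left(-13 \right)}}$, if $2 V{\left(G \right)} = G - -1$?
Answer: $\frac{i \sqrt{506}}{2} \approx 11.247 i$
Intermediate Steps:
$V{\left(G \right)} = \frac{1}{2} + \frac{G}{2}$ ($V{\left(G \right)} = \frac{G - -1}{2} = \frac{G + 1}{2} = \frac{1 + G}{2} = \frac{1}{2} + \frac{G}{2}$)
$Q{\left(q \right)} = \frac{q}{2}$ ($Q{\left(q \right)} = \left(\frac{1}{2} + \frac{1}{2} \cdot 0\right) q = \left(\frac{1}{2} + 0\right) q = \frac{q}{2}$)
$\sqrt{-120 + Q{\left(-13 \right)}} = \sqrt{-120 + \frac{1}{2} \left(-13\right)} = \sqrt{-120 - \frac{13}{2}} = \sqrt{- \frac{253}{2}} = \frac{i \sqrt{506}}{2}$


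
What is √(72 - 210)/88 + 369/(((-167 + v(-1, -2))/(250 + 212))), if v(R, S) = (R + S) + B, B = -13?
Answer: -56826/61 + I*√138/88 ≈ -931.57 + 0.13349*I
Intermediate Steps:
v(R, S) = -13 + R + S (v(R, S) = (R + S) - 13 = -13 + R + S)
√(72 - 210)/88 + 369/(((-167 + v(-1, -2))/(250 + 212))) = √(72 - 210)/88 + 369/(((-167 + (-13 - 1 - 2))/(250 + 212))) = √(-138)*(1/88) + 369/(((-167 - 16)/462)) = (I*√138)*(1/88) + 369/((-183*1/462)) = I*√138/88 + 369/(-61/154) = I*√138/88 + 369*(-154/61) = I*√138/88 - 56826/61 = -56826/61 + I*√138/88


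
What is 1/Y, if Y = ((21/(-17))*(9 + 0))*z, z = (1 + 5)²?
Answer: -17/6804 ≈ -0.0024985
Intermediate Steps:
z = 36 (z = 6² = 36)
Y = -6804/17 (Y = ((21/(-17))*(9 + 0))*36 = ((21*(-1/17))*9)*36 = -21/17*9*36 = -189/17*36 = -6804/17 ≈ -400.24)
1/Y = 1/(-6804/17) = -17/6804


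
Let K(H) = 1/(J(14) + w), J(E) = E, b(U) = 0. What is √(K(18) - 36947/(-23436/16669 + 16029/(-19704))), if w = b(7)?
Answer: 13*√1139939251752034910190/3401861610 ≈ 129.02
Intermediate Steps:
w = 0
K(H) = 1/14 (K(H) = 1/(14 + 0) = 1/14)
√(K(18) - 36947/(-23436/16669 + 16029/(-19704))) = √(1/14 - 36947/(-23436/16669 + 16029/(-19704))) = √(1/14 - 36947/(-23436*1/16669 + 16029*(-1/19704))) = √(1/14 - 36947/(-23436/16669 - 5343/6568)) = √(1/14 - 36947/(-242990115/109481992)) = √(1/14 - 36947*(-109481992/242990115)) = √(1/14 + 4045031158424/242990115) = √(56630679208051/3401861610) = 13*√1139939251752034910190/3401861610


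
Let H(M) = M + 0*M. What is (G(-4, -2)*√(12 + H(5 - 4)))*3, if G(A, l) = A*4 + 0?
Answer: -48*√13 ≈ -173.07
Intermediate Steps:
H(M) = M (H(M) = M + 0 = M)
G(A, l) = 4*A (G(A, l) = 4*A + 0 = 4*A)
(G(-4, -2)*√(12 + H(5 - 4)))*3 = ((4*(-4))*√(12 + (5 - 4)))*3 = -16*√(12 + 1)*3 = -16*√13*3 = -48*√13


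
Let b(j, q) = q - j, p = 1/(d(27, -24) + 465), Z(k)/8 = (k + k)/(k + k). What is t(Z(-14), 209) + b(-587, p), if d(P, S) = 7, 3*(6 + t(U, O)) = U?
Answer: 826475/1416 ≈ 583.67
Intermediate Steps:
Z(k) = 8 (Z(k) = 8*((k + k)/(k + k)) = 8*((2*k)/((2*k))) = 8*((2*k)*(1/(2*k))) = 8*1 = 8)
t(U, O) = -6 + U/3
p = 1/472 (p = 1/(7 + 465) = 1/472 ≈ 0.0021186)
t(Z(-14), 209) + b(-587, p) = (-6 + (⅓)*8) + (1/472 - 1*(-587)) = (-6 + 8/3) + (1/472 + 587) = -10/3 + 277065/472 = 826475/1416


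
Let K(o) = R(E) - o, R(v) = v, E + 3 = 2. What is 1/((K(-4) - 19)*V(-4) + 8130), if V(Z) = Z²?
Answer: 1/7874 ≈ 0.00012700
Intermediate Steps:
E = -1 (E = -3 + 2 = -1)
K(o) = -1 - o
1/((K(-4) - 19)*V(-4) + 8130) = 1/(((-1 - 1*(-4)) - 19)*(-4)² + 8130) = 1/(((-1 + 4) - 19)*16 + 8130) = 1/((3 - 19)*16 + 8130) = 1/(-16*16 + 8130) = 1/(-256 + 8130) = 1/7874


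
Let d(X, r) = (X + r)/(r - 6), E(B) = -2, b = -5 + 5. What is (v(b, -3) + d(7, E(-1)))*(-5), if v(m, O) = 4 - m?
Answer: -135/8 ≈ -16.875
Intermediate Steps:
b = 0
d(X, r) = (X + r)/(-6 + r)
(v(b, -3) + d(7, E(-1)))*(-5) = ((4 - 1*0) + (7 - 2)/(-6 - 2))*(-5) = ((4 + 0) + 5/(-8))*(-5) = (4 - ⅛*5)*(-5) = (4 - 5/8)*(-5) = (27/8)*(-5) = -135/8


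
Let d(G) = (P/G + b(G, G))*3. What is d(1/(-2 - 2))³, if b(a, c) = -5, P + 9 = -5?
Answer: 3581577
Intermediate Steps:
P = -14 (P = -9 - 5 = -14)
d(G) = -15 - 42/G (d(G) = (-14/G - 5)*3 = (-5 - 14/G)*3 = -15 - 42/G)
d(1/(-2 - 2))³ = (-15 - 42/(1/(-2 - 2)))³ = (-15 - 42/(1/(-4)))³ = (-15 - 42/(-¼))³ = (-15 - 42*(-4))³ = (-15 + 168)³ = 153³ = 3581577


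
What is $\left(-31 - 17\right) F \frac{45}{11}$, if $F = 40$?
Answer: $- \frac{86400}{11} \approx -7854.5$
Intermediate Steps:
$\left(-31 - 17\right) F \frac{45}{11} = \left(-31 - 17\right) 40 \cdot \frac{45}{11} = \left(-48\right) 40 \cdot 45 \cdot \frac{1}{11} = \left(-1920\right) \frac{45}{11} = - \frac{86400}{11}$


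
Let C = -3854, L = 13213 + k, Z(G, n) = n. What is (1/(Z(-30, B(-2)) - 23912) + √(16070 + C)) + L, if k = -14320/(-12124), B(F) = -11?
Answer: 958168370878/72510613 + 2*√3054 ≈ 13325.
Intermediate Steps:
k = 3580/3031 (k = -14320*(-1/12124) = 3580/3031 ≈ 1.1811)
L = 40052183/3031 (L = 13213 + 3580/3031 = 40052183/3031 ≈ 13214.)
(1/(Z(-30, B(-2)) - 23912) + √(16070 + C)) + L = (1/(-11 - 23912) + √(16070 - 3854)) + 40052183/3031 = (1/(-23923) + √12216) + 40052183/3031 = (-1/23923 + 2*√3054) + 40052183/3031 = 958168370878/72510613 + 2*√3054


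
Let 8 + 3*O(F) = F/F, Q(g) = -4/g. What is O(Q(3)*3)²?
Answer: 49/9 ≈ 5.4444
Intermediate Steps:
O(F) = -7/3 (O(F) = -8/3 + (F/F)/3 = -8/3 + (⅓)*1 = -8/3 + ⅓ = -7/3)
O(Q(3)*3)² = (-7/3)² = 49/9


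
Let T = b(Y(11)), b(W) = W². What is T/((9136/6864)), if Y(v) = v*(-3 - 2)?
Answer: 1297725/571 ≈ 2272.7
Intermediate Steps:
Y(v) = -5*v (Y(v) = v*(-5) = -5*v)
T = 3025 (T = (-5*11)² = (-55)² = 3025)
T/((9136/6864)) = 3025/((9136/6864)) = 3025/((9136*(1/6864))) = 3025/(571/429) = 3025*(429/571) = 1297725/571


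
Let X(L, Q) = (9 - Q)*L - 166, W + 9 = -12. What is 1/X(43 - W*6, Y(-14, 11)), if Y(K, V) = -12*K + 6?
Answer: -1/28051 ≈ -3.5649e-5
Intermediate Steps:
W = -21 (W = -9 - 12 = -21)
Y(K, V) = 6 - 12*K
X(L, Q) = -166 + L*(9 - Q) (X(L, Q) = L*(9 - Q) - 166 = -166 + L*(9 - Q))
1/X(43 - W*6, Y(-14, 11)) = 1/(-166 + 9*(43 - (-21)*6) - (43 - (-21)*6)*(6 - 12*(-14))) = 1/(-166 + 9*(43 - 1*(-126)) - (43 - 1*(-126))*(6 + 168)) = 1/(-166 + 9*(43 + 126) - 1*(43 + 126)*174) = 1/(-166 + 9*169 - 1*169*174) = 1/(-166 + 1521 - 29406) = 1/(-28051) = -1/28051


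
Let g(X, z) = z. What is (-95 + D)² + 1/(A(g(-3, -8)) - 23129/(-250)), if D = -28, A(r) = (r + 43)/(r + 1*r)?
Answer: 2733161753/180657 ≈ 15129.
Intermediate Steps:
A(r) = (43 + r)/(2*r) (A(r) = (43 + r)/(r + r) = (43 + r)/((2*r)) = (43 + r)*(1/(2*r)) = (43 + r)/(2*r))
(-95 + D)² + 1/(A(g(-3, -8)) - 23129/(-250)) = (-95 - 28)² + 1/((½)*(43 - 8)/(-8) - 23129/(-250)) = (-123)² + 1/((½)*(-⅛)*35 - 23129*(-1/250)) = 15129 + 1/(-35/16 + 23129/250) = 15129 + 1/(180657/2000) = 15129 + 2000/180657 = 2733161753/180657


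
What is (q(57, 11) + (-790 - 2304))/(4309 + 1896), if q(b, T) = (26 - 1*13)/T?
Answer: -34021/68255 ≈ -0.49844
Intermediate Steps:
q(b, T) = 13/T (q(b, T) = (26 - 13)/T = 13/T)
(q(57, 11) + (-790 - 2304))/(4309 + 1896) = (13/11 + (-790 - 2304))/(4309 + 1896) = (13*(1/11) - 3094)/6205 = (13/11 - 3094)*(1/6205) = -34021/11*1/6205 = -34021/68255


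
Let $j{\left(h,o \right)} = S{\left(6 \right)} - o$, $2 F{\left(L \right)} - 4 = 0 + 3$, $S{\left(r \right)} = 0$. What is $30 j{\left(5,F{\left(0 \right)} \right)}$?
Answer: $-105$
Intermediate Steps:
$F{\left(L \right)} = \frac{7}{2}$ ($F{\left(L \right)} = 2 + \frac{0 + 3}{2} = 2 + \frac{1}{2} \cdot 3 = 2 + \frac{3}{2} = \frac{7}{2}$)
$j{\left(h,o \right)} = - o$ ($j{\left(h,o \right)} = 0 - o = - o$)
$30 j{\left(5,F{\left(0 \right)} \right)} = 30 \left(\left(-1\right) \frac{7}{2}\right) = 30 \left(- \frac{7}{2}\right) = -105$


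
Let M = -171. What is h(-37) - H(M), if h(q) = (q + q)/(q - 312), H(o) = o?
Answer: 59753/349 ≈ 171.21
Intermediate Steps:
h(q) = 2*q/(-312 + q) (h(q) = (2*q)/(-312 + q) = 2*q/(-312 + q))
h(-37) - H(M) = 2*(-37)/(-312 - 37) - 1*(-171) = 2*(-37)/(-349) + 171 = 2*(-37)*(-1/349) + 171 = 74/349 + 171 = 59753/349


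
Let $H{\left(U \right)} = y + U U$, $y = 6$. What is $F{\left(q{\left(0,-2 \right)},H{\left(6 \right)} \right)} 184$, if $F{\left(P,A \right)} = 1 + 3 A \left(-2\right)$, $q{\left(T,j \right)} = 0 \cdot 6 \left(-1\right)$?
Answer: $-46184$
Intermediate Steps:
$q{\left(T,j \right)} = 0$ ($q{\left(T,j \right)} = 0 \left(-1\right) = 0$)
$H{\left(U \right)} = 6 + U^{2}$ ($H{\left(U \right)} = 6 + U U = 6 + U^{2}$)
$F{\left(P,A \right)} = 1 - 6 A$
$F{\left(q{\left(0,-2 \right)},H{\left(6 \right)} \right)} 184 = \left(1 - 6 \left(6 + 6^{2}\right)\right) 184 = \left(1 - 6 \left(6 + 36\right)\right) 184 = \left(1 - 252\right) 184 = \left(-251\right) 184 = -46184$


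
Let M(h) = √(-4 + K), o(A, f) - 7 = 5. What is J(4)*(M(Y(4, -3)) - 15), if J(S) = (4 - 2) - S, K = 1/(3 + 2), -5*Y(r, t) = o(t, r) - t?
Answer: 30 - 2*I*√95/5 ≈ 30.0 - 3.8987*I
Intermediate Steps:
o(A, f) = 12 (o(A, f) = 7 + 5 = 12)
Y(r, t) = -12/5 + t/5 (Y(r, t) = -(12 - t)/5 = -12/5 + t/5)
K = ⅕ (K = 1/5 = ⅕ ≈ 0.20000)
J(S) = 2 - S
M(h) = I*√95/5 (M(h) = √(-4 + ⅕) = √(-19/5) = I*√95/5)
J(4)*(M(Y(4, -3)) - 15) = (2 - 1*4)*(I*√95/5 - 15) = (2 - 4)*(-15 + I*√95/5) = -2*(-15 + I*√95/5) = 30 - 2*I*√95/5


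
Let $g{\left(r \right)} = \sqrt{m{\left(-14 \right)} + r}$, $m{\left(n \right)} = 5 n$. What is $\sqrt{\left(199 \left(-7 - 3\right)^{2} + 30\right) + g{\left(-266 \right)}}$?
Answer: $\sqrt{19930 + 4 i \sqrt{21}} \approx 141.17 + 0.0649 i$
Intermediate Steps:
$g{\left(r \right)} = \sqrt{-70 + r}$ ($g{\left(r \right)} = \sqrt{5 \left(-14\right) + r} = \sqrt{-70 + r}$)
$\sqrt{\left(199 \left(-7 - 3\right)^{2} + 30\right) + g{\left(-266 \right)}} = \sqrt{\left(199 \left(-7 - 3\right)^{2} + 30\right) + \sqrt{-70 - 266}} = \sqrt{\left(199 \left(-10\right)^{2} + 30\right) + \sqrt{-336}} = \sqrt{\left(199 \cdot 100 + 30\right) + 4 i \sqrt{21}} = \sqrt{\left(19900 + 30\right) + 4 i \sqrt{21}} = \sqrt{19930 + 4 i \sqrt{21}}$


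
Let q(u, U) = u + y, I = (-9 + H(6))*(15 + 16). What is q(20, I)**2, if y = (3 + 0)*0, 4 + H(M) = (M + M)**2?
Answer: 400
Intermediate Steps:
H(M) = -4 + 4*M**2 (H(M) = -4 + (M + M)**2 = -4 + (2*M)**2 = -4 + 4*M**2)
y = 0 (y = 3*0 = 0)
I = 4061 (I = (-9 + (-4 + 4*6**2))*(15 + 16) = (-9 + (-4 + 4*36))*31 = (-9 + (-4 + 144))*31 = (-9 + 140)*31 = 131*31 = 4061)
q(u, U) = u (q(u, U) = u + 0 = u)
q(20, I)**2 = 20**2 = 400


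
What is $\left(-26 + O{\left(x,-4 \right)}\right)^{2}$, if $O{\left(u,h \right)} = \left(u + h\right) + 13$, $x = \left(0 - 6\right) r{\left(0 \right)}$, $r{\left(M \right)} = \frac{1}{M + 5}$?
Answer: $\frac{8281}{25} \approx 331.24$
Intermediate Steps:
$r{\left(M \right)} = \frac{1}{5 + M}$
$x = - \frac{6}{5}$ ($x = \frac{0 - 6}{5 + 0} = \frac{0 - 6}{5} = \left(-6\right) \frac{1}{5} = - \frac{6}{5} \approx -1.2$)
$O{\left(u,h \right)} = 13 + h + u$ ($O{\left(u,h \right)} = \left(h + u\right) + 13 = 13 + h + u$)
$\left(-26 + O{\left(x,-4 \right)}\right)^{2} = \left(-26 - - \frac{39}{5}\right)^{2} = \left(-26 + \frac{39}{5}\right)^{2} = \left(- \frac{91}{5}\right)^{2} = \frac{8281}{25}$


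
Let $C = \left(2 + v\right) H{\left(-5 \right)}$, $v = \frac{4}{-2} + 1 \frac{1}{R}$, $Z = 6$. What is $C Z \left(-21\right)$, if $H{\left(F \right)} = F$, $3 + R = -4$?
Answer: $-90$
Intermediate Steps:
$R = -7$ ($R = -3 - 4 = -7$)
$v = - \frac{15}{7}$ ($v = \frac{4}{-2} + 1 \frac{1}{-7} = 4 \left(- \frac{1}{2}\right) + 1 \left(- \frac{1}{7}\right) = -2 - \frac{1}{7} = - \frac{15}{7} \approx -2.1429$)
$C = \frac{5}{7}$ ($C = \left(2 - \frac{15}{7}\right) \left(-5\right) = \left(- \frac{1}{7}\right) \left(-5\right) = \frac{5}{7} \approx 0.71429$)
$C Z \left(-21\right) = \frac{5}{7} \cdot 6 \left(-21\right) = \frac{30}{7} \left(-21\right) = -90$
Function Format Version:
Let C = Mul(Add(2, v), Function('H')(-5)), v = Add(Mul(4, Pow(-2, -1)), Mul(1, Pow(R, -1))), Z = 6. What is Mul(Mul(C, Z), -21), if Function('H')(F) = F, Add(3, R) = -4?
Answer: -90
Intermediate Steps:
R = -7 (R = Add(-3, -4) = -7)
v = Rational(-15, 7) (v = Add(Mul(4, Pow(-2, -1)), Mul(1, Pow(-7, -1))) = Add(Mul(4, Rational(-1, 2)), Mul(1, Rational(-1, 7))) = Add(-2, Rational(-1, 7)) = Rational(-15, 7) ≈ -2.1429)
C = Rational(5, 7) (C = Mul(Add(2, Rational(-15, 7)), -5) = Mul(Rational(-1, 7), -5) = Rational(5, 7) ≈ 0.71429)
Mul(Mul(C, Z), -21) = Mul(Mul(Rational(5, 7), 6), -21) = Mul(Rational(30, 7), -21) = -90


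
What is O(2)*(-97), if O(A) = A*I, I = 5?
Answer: -970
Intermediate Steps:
O(A) = 5*A (O(A) = A*5 = 5*A)
O(2)*(-97) = (5*2)*(-97) = 10*(-97) = -970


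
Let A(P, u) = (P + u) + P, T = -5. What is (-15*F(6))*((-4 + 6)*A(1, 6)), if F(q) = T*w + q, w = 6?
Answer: 5760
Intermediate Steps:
A(P, u) = u + 2*P
F(q) = -30 + q (F(q) = -5*6 + q = -30 + q)
(-15*F(6))*((-4 + 6)*A(1, 6)) = (-15*(-30 + 6))*((-4 + 6)*(6 + 2*1)) = (-15*(-24))*(2*(6 + 2)) = 360*(2*8) = 360*16 = 5760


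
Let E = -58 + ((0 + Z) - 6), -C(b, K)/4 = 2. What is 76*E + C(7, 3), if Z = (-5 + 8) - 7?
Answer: -5176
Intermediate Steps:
Z = -4 (Z = 3 - 7 = -4)
C(b, K) = -8 (C(b, K) = -4*2 = -8)
E = -68 (E = -58 + ((0 - 4) - 6) = -58 + (-4 - 6) = -58 - 10 = -68)
76*E + C(7, 3) = 76*(-68) - 8 = -5168 - 8 = -5176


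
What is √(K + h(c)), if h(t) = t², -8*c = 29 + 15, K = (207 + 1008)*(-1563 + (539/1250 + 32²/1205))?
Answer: I*√275515695205505/12050 ≈ 1377.5*I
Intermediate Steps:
K = -114323687793/60250 (K = 1215*(-1563 + (539*(1/1250) + 1024*(1/1205))) = 1215*(-1563 + (539/1250 + 1024/1205)) = 1215*(-1563 + 385899/301250) = 1215*(-470467851/301250) = -114323687793/60250 ≈ -1.8975e+6)
c = -11/2 (c = -(29 + 15)/8 = -⅛*44 = -11/2 ≈ -5.5000)
√(K + h(c)) = √(-114323687793/60250 + (-11/2)²) = √(-114323687793/60250 + 121/4) = √(-228643730461/120500) = I*√275515695205505/12050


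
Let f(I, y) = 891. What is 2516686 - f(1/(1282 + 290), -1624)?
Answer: 2515795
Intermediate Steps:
2516686 - f(1/(1282 + 290), -1624) = 2516686 - 1*891 = 2516686 - 891 = 2515795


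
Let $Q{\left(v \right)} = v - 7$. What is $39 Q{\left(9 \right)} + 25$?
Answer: $103$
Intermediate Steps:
$Q{\left(v \right)} = -7 + v$ ($Q{\left(v \right)} = v - 7 = -7 + v$)
$39 Q{\left(9 \right)} + 25 = 39 \left(-7 + 9\right) + 25 = 39 \cdot 2 + 25 = 78 + 25 = 103$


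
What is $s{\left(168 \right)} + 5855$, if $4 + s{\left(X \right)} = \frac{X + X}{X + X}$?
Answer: $5852$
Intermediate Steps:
$s{\left(X \right)} = -3$ ($s{\left(X \right)} = -4 + \frac{X + X}{X + X} = -4 + \frac{2 X}{2 X} = -4 + 2 X \frac{1}{2 X} = -4 + 1 = -3$)
$s{\left(168 \right)} + 5855 = -3 + 5855 = 5852$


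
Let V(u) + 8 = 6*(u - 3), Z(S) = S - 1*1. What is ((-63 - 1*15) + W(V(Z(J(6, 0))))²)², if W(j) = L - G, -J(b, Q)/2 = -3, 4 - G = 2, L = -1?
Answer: 4761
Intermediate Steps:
G = 2 (G = 4 - 1*2 = 4 - 2 = 2)
J(b, Q) = 6 (J(b, Q) = -2*(-3) = 6)
Z(S) = -1 + S (Z(S) = S - 1 = -1 + S)
V(u) = -26 + 6*u (V(u) = -8 + 6*(u - 3) = -8 + 6*(-3 + u) = -8 + (-18 + 6*u) = -26 + 6*u)
W(j) = -3 (W(j) = -1 - 1*2 = -1 - 2 = -3)
((-63 - 1*15) + W(V(Z(J(6, 0))))²)² = ((-63 - 1*15) + (-3)²)² = ((-63 - 15) + 9)² = (-78 + 9)² = (-69)² = 4761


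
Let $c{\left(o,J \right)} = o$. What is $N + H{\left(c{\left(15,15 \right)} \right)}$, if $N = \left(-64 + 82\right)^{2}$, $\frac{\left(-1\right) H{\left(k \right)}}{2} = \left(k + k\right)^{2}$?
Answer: $-1476$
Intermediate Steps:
$H{\left(k \right)} = - 8 k^{2}$ ($H{\left(k \right)} = - 2 \left(k + k\right)^{2} = - 2 \left(2 k\right)^{2} = - 2 \cdot 4 k^{2} = - 8 k^{2}$)
$N = 324$ ($N = 18^{2} = 324$)
$N + H{\left(c{\left(15,15 \right)} \right)} = 324 - 8 \cdot 15^{2} = 324 - 1800 = -1476$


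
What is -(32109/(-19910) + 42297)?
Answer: -76554651/1810 ≈ -42295.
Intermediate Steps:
-(32109/(-19910) + 42297) = -(32109*(-1/19910) + 42297) = -(-2919/1810 + 42297) = -1*76554651/1810 = -76554651/1810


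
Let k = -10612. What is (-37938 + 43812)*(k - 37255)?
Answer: -281170758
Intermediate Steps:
(-37938 + 43812)*(k - 37255) = (-37938 + 43812)*(-10612 - 37255) = 5874*(-47867) = -281170758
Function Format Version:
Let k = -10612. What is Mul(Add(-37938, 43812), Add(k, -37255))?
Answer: -281170758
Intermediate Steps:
Mul(Add(-37938, 43812), Add(k, -37255)) = Mul(Add(-37938, 43812), Add(-10612, -37255)) = Mul(5874, -47867) = -281170758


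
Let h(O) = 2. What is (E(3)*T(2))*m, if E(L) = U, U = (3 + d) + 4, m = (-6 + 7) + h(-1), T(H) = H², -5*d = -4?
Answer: 468/5 ≈ 93.600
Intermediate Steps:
d = ⅘ (d = -⅕*(-4) = ⅘ ≈ 0.80000)
m = 3 (m = (-6 + 7) + 2 = 1 + 2 = 3)
U = 39/5 (U = (3 + ⅘) + 4 = 19/5 + 4 = 39/5 ≈ 7.8000)
E(L) = 39/5
(E(3)*T(2))*m = ((39/5)*2²)*3 = ((39/5)*4)*3 = (156/5)*3 = 468/5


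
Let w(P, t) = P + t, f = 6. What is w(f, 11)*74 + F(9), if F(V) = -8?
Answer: 1250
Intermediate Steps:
w(f, 11)*74 + F(9) = (6 + 11)*74 - 8 = 17*74 - 8 = 1258 - 8 = 1250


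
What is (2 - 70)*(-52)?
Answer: 3536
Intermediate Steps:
(2 - 70)*(-52) = -68*(-52) = 3536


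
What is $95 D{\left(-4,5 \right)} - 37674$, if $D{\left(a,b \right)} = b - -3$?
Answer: $-36914$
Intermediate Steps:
$D{\left(a,b \right)} = 3 + b$ ($D{\left(a,b \right)} = b + 3 = 3 + b$)
$95 D{\left(-4,5 \right)} - 37674 = 95 \left(3 + 5\right) - 37674 = 95 \cdot 8 - 37674 = 760 - 37674 = -36914$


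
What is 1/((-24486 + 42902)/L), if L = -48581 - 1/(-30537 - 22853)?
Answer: -2593739589/983230240 ≈ -2.6380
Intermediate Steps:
L = -2593739589/53390 (L = -48581 - 1/(-53390) = -48581 - 1*(-1/53390) = -48581 + 1/53390 = -2593739589/53390 ≈ -48581.)
1/((-24486 + 42902)/L) = 1/((-24486 + 42902)/(-2593739589/53390)) = 1/(18416*(-53390/2593739589)) = 1/(-983230240/2593739589) = -2593739589/983230240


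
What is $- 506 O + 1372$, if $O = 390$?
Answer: $-195968$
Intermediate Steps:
$- 506 O + 1372 = \left(-506\right) 390 + 1372 = -197340 + 1372 = -195968$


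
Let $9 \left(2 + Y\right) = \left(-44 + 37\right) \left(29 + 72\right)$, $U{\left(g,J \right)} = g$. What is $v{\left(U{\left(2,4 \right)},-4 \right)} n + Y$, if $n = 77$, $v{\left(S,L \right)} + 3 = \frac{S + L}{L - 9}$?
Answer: $- \frac{35066}{117} \approx -299.71$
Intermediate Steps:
$v{\left(S,L \right)} = -3 + \frac{L + S}{-9 + L}$ ($v{\left(S,L \right)} = -3 + \frac{S + L}{L - 9} = -3 + \frac{L + S}{-9 + L}$)
$Y = - \frac{725}{9}$ ($Y = -2 + \frac{\left(-44 + 37\right) \left(29 + 72\right)}{9} = -2 + \frac{\left(-7\right) 101}{9} = -2 + \frac{1}{9} \left(-707\right) = -2 - \frac{707}{9} = - \frac{725}{9} \approx -80.556$)
$v{\left(U{\left(2,4 \right)},-4 \right)} n + Y = \frac{27 + 2 - -8}{-9 - 4} \cdot 77 - \frac{725}{9} = \frac{27 + 2 + 8}{-13} \cdot 77 - \frac{725}{9} = \left(- \frac{1}{13}\right) 37 \cdot 77 - \frac{725}{9} = \left(- \frac{37}{13}\right) 77 - \frac{725}{9} = - \frac{2849}{13} - \frac{725}{9} = - \frac{35066}{117}$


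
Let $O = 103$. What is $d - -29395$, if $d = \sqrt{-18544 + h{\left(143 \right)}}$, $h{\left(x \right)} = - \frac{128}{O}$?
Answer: $29395 + \frac{12 i \sqrt{1366295}}{103} \approx 29395.0 + 136.18 i$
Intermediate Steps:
$h{\left(x \right)} = - \frac{128}{103}$
$d = \frac{12 i \sqrt{1366295}}{103}$ ($d = \sqrt{-18544 - \frac{128}{103}} = \sqrt{- \frac{1910160}{103}} = \frac{12 i \sqrt{1366295}}{103} \approx 136.18 i$)
$d - -29395 = \frac{12 i \sqrt{1366295}}{103} - -29395 = \frac{12 i \sqrt{1366295}}{103} + 29395 = 29395 + \frac{12 i \sqrt{1366295}}{103}$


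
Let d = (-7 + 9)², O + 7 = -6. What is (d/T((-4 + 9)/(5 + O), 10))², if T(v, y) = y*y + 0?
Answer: 1/625 ≈ 0.0016000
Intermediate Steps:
O = -13 (O = -7 - 6 = -13)
T(v, y) = y² (T(v, y) = y² + 0 = y²)
d = 4 (d = 2² = 4)
(d/T((-4 + 9)/(5 + O), 10))² = (4/(10²))² = (4/100)² = (4*(1/100))² = (1/25)² = 1/625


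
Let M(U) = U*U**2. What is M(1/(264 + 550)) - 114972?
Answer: -62010509671967/539353144 ≈ -1.1497e+5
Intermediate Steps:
M(U) = U**3
M(1/(264 + 550)) - 114972 = (1/(264 + 550))**3 - 114972 = (1/814)**3 - 114972 = 1/539353144 - 114972 = -62010509671967/539353144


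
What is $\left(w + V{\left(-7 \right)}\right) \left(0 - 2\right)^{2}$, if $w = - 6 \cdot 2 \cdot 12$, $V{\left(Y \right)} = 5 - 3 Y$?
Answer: $-472$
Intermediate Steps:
$w = -144$ ($w = \left(-1\right) 12 \cdot 12 = \left(-12\right) 12 = -144$)
$\left(w + V{\left(-7 \right)}\right) \left(0 - 2\right)^{2} = \left(-144 + \left(5 - -21\right)\right) \left(0 - 2\right)^{2} = \left(-144 + \left(5 + 21\right)\right) \left(-2\right)^{2} = \left(-144 + 26\right) 4 = \left(-118\right) 4 = -472$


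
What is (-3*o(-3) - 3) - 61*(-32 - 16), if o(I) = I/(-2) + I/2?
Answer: 2925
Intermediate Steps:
o(I) = 0 (o(I) = I*(-½) + I*(½) = -I/2 + I/2 = 0)
(-3*o(-3) - 3) - 61*(-32 - 16) = (-3*0 - 3) - 61*(-32 - 16) = (0 - 3) - 61*(-48) = -3 + 2928 = 2925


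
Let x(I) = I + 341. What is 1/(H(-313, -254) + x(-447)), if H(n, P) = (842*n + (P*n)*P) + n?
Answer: -1/20457473 ≈ -4.8882e-8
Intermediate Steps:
x(I) = 341 + I
H(n, P) = 843*n + n*P**2 (H(n, P) = (842*n + n*P**2) + n = 843*n + n*P**2)
1/(H(-313, -254) + x(-447)) = 1/(-313*(843 + (-254)**2) + (341 - 447)) = 1/(-313*(843 + 64516) - 106) = 1/(-313*65359 - 106) = 1/(-20457367 - 106) = 1/(-20457473) = -1/20457473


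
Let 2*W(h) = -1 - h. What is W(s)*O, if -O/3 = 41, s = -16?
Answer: -1845/2 ≈ -922.50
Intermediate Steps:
W(h) = -1/2 - h/2 (W(h) = (-1 - h)/2 = -1/2 - h/2)
O = -123 (O = -3*41 = -123)
W(s)*O = (-1/2 - 1/2*(-16))*(-123) = (-1/2 + 8)*(-123) = (15/2)*(-123) = -1845/2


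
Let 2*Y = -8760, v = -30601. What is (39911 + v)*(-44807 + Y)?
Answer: -457930970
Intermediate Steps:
Y = -4380 (Y = (½)*(-8760) = -4380)
(39911 + v)*(-44807 + Y) = (39911 - 30601)*(-44807 - 4380) = 9310*(-49187) = -457930970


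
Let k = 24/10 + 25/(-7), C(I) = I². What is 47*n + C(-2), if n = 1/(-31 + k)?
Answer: 2859/1126 ≈ 2.5391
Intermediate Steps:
k = -41/35 (k = 24*(⅒) + 25*(-⅐) = 12/5 - 25/7 = -41/35 ≈ -1.1714)
n = -35/1126 (n = 1/(-31 - 41/35) = 1/(-1126/35) = -35/1126 ≈ -0.031083)
47*n + C(-2) = 47*(-35/1126) + (-2)² = -1645/1126 + 4 = 2859/1126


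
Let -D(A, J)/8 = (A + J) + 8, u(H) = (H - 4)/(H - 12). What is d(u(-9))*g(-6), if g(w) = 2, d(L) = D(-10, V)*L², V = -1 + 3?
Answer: 0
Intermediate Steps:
V = 2
u(H) = (-4 + H)/(-12 + H)
D(A, J) = -64 - 8*A - 8*J (D(A, J) = -8*((A + J) + 8) = -8*(8 + A + J) = -64 - 8*A - 8*J)
d(L) = 0 (d(L) = (-64 - 8*(-10) - 8*2)*L² = (-64 + 80 - 16)*L² = 0*L² = 0)
d(u(-9))*g(-6) = 0*2 = 0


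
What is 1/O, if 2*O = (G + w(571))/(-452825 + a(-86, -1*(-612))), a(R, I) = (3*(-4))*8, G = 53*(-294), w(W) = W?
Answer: 905842/15011 ≈ 60.345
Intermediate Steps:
G = -15582
a(R, I) = -96 (a(R, I) = -12*8 = -96)
O = 15011/905842 (O = ((-15582 + 571)/(-452825 - 96))/2 = (-15011/(-452921))/2 = (-15011*(-1/452921))/2 = (1/2)*(15011/452921) = 15011/905842 ≈ 0.016571)
1/O = 1/(15011/905842) = 905842/15011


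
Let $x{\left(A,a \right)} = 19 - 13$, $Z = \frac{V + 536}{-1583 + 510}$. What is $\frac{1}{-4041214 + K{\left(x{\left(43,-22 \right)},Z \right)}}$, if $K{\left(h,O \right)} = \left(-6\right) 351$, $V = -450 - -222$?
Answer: $- \frac{1}{4043320} \approx -2.4732 \cdot 10^{-7}$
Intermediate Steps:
$V = -228$ ($V = -450 + 222 = -228$)
$Z = - \frac{308}{1073}$ ($Z = \frac{-228 + 536}{-1583 + 510} = \frac{308}{-1073} = 308 \left(- \frac{1}{1073}\right) = - \frac{308}{1073} \approx -0.28705$)
$x{\left(A,a \right)} = 6$
$K{\left(h,O \right)} = -2106$
$\frac{1}{-4041214 + K{\left(x{\left(43,-22 \right)},Z \right)}} = \frac{1}{-4041214 - 2106} = \frac{1}{-4043320} = - \frac{1}{4043320}$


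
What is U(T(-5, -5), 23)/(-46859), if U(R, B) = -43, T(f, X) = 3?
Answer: 43/46859 ≈ 0.00091765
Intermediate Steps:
U(T(-5, -5), 23)/(-46859) = -43/(-46859) = -43*(-1/46859) = 43/46859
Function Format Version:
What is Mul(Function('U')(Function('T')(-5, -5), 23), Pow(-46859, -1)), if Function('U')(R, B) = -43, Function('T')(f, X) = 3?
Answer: Rational(43, 46859) ≈ 0.00091765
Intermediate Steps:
Mul(Function('U')(Function('T')(-5, -5), 23), Pow(-46859, -1)) = Mul(-43, Pow(-46859, -1)) = Mul(-43, Rational(-1, 46859)) = Rational(43, 46859)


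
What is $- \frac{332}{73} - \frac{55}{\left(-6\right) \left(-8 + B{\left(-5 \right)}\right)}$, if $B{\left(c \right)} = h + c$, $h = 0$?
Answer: $- \frac{29911}{5694} \approx -5.2531$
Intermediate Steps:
$B{\left(c \right)} = c$ ($B{\left(c \right)} = 0 + c = c$)
$- \frac{332}{73} - \frac{55}{\left(-6\right) \left(-8 + B{\left(-5 \right)}\right)} = - \frac{332}{73} - \frac{55}{\left(-6\right) \left(-8 - 5\right)} = \left(-332\right) \frac{1}{73} - \frac{55}{\left(-6\right) \left(-13\right)} = - \frac{332}{73} - \frac{55}{78} = - \frac{29911}{5694}$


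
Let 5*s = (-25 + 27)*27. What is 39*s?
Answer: 2106/5 ≈ 421.20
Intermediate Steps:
s = 54/5 (s = ((-25 + 27)*27)/5 = (2*27)/5 = (⅕)*54 = 54/5 ≈ 10.800)
39*s = 39*(54/5) = 2106/5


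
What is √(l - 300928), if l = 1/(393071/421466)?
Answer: I*√46494658110883962/393071 ≈ 548.57*I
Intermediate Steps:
l = 421466/393071 (l = 1/(393071*(1/421466)) = 1/(393071/421466) = 421466/393071 ≈ 1.0722)
√(l - 300928) = √(421466/393071 - 300928) = √(-118285648422/393071) = I*√46494658110883962/393071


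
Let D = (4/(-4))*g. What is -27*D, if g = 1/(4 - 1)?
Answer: 9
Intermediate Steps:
g = 1/3 ≈ 0.33333
D = -1/3 (D = (4/(-4))*(1/3) = (4*(-1/4))*(1/3) = -1*1/3 = -1/3 ≈ -0.33333)
-27*D = -27*(-1/3) = 9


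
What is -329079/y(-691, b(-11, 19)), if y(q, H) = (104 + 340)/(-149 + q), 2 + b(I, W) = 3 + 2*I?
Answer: 23035530/37 ≈ 6.2258e+5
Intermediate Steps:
b(I, W) = 1 + 2*I (b(I, W) = -2 + (3 + 2*I) = 1 + 2*I)
y(q, H) = 444/(-149 + q)
-329079/y(-691, b(-11, 19)) = -329079/(444/(-149 - 691)) = -329079/(444/(-840)) = -329079/(444*(-1/840)) = -329079/(-37/70) = -329079*(-70/37) = 23035530/37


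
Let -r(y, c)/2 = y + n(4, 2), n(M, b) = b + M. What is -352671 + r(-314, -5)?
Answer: -352055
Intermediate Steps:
n(M, b) = M + b
r(y, c) = -12 - 2*y (r(y, c) = -2*(y + (4 + 2)) = -2*(y + 6) = -2*(6 + y) = -12 - 2*y)
-352671 + r(-314, -5) = -352671 + (-12 - 2*(-314)) = -352671 + (-12 + 628) = -352671 + 616 = -352055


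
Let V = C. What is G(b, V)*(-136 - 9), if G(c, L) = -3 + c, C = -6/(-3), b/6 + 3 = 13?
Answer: -8265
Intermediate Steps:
b = 60 (b = -18 + 6*13 = -18 + 78 = 60)
C = 2 (C = -6*(-1/3) = 2)
V = 2
G(b, V)*(-136 - 9) = (-3 + 60)*(-136 - 9) = 57*(-145) = -8265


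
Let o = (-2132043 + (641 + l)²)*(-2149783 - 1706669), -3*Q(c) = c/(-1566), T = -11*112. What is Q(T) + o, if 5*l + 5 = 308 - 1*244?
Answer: 386334322022319092/58725 ≈ 6.5787e+12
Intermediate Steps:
T = -1232
Q(c) = c/4698 (Q(c) = -c/(3*(-1566)) = -c*(-1)/(3*1566) = -(-1)*c/4698 = c/4698)
l = 59/5 (l = -1 + (308 - 1*244)/5 = -1 + (308 - 244)/5 = -1 + (⅕)*64 = -1 + 64/5 = 59/5 ≈ 11.800)
o = 164467570039308/25 (o = (-2132043 + (641 + 59/5)²)*(-2149783 - 1706669) = (-2132043 + (3264/5)²)*(-3856452) = (-2132043 + 10653696/25)*(-3856452) = -42647379/25*(-3856452) = 164467570039308/25 ≈ 6.5787e+12)
Q(T) + o = (1/4698)*(-1232) + 164467570039308/25 = -616/2349 + 164467570039308/25 = 386334322022319092/58725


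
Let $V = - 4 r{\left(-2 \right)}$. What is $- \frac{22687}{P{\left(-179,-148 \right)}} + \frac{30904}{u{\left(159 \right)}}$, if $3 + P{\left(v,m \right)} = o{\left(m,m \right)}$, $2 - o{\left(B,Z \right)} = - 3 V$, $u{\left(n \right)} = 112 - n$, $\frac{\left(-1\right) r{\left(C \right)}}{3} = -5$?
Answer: $- \frac{4527335}{8507} \approx -532.19$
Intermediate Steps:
$r{\left(C \right)} = 15$ ($r{\left(C \right)} = \left(-3\right) \left(-5\right) = 15$)
$V = -60$ ($V = \left(-4\right) 15 = -60$)
$o{\left(B,Z \right)} = -178$ ($o{\left(B,Z \right)} = 2 - \left(-3\right) \left(-60\right) = 2 - 180 = -178$)
$P{\left(v,m \right)} = -181$ ($P{\left(v,m \right)} = -3 - 178 = -181$)
$- \frac{22687}{P{\left(-179,-148 \right)}} + \frac{30904}{u{\left(159 \right)}} = - \frac{22687}{-181} + \frac{30904}{112 - 159} = \left(-22687\right) \left(- \frac{1}{181}\right) + \frac{30904}{112 - 159} = \frac{22687}{181} + \frac{30904}{-47} = \frac{22687}{181} + 30904 \left(- \frac{1}{47}\right) = \frac{22687}{181} - \frac{30904}{47} = - \frac{4527335}{8507}$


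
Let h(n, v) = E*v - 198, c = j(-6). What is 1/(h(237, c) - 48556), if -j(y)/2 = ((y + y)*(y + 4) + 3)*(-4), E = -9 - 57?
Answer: -1/63010 ≈ -1.5870e-5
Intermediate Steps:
E = -66
j(y) = 24 + 16*y*(4 + y) (j(y) = -2*((y + y)*(y + 4) + 3)*(-4) = -2*((2*y)*(4 + y) + 3)*(-4) = -2*(2*y*(4 + y) + 3)*(-4) = -2*(3 + 2*y*(4 + y))*(-4) = -2*(-12 - 8*y*(4 + y)) = 24 + 16*y*(4 + y))
c = 216 (c = 24 + 16*(-6)² + 64*(-6) = 24 + 16*36 - 384 = 24 + 576 - 384 = 216)
h(n, v) = -198 - 66*v (h(n, v) = -66*v - 198 = -198 - 66*v)
1/(h(237, c) - 48556) = 1/((-198 - 66*216) - 48556) = 1/((-198 - 14256) - 48556) = 1/(-14454 - 48556) = 1/(-63010) = -1/63010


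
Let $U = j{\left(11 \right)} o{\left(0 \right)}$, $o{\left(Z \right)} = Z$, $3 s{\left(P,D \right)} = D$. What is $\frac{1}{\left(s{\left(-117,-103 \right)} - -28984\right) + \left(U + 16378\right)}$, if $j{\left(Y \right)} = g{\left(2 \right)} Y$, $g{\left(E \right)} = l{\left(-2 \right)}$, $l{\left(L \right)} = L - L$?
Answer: $\frac{3}{135983} \approx 2.2062 \cdot 10^{-5}$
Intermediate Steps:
$s{\left(P,D \right)} = \frac{D}{3}$
$l{\left(L \right)} = 0$
$g{\left(E \right)} = 0$
$j{\left(Y \right)} = 0$ ($j{\left(Y \right)} = 0 Y = 0$)
$U = 0$ ($U = 0 \cdot 0 = 0$)
$\frac{1}{\left(s{\left(-117,-103 \right)} - -28984\right) + \left(U + 16378\right)} = \frac{1}{\left(\frac{1}{3} \left(-103\right) - -28984\right) + \left(0 + 16378\right)} = \frac{1}{\left(- \frac{103}{3} + 28984\right) + 16378} = \frac{1}{\frac{86849}{3} + 16378} = \frac{1}{\frac{135983}{3}} = \frac{3}{135983}$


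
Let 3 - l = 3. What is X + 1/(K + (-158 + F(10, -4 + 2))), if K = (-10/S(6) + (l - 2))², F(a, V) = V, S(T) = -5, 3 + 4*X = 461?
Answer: 18319/160 ≈ 114.49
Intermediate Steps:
l = 0 (l = 3 - 1*3 = 3 - 3 = 0)
X = 229/2 (X = -¾ + (¼)*461 = -¾ + 461/4 = 229/2 ≈ 114.50)
K = 0 (K = (-10/(-5) + (0 - 2))² = (-10*(-⅕) - 2)² = (2 - 2)² = 0² = 0)
X + 1/(K + (-158 + F(10, -4 + 2))) = 229/2 + 1/(0 + (-158 + (-4 + 2))) = 229/2 + 1/(0 + (-158 - 2)) = 229/2 + 1/(0 - 160) = 229/2 + 1/(-160) = 229/2 - 1/160 = 18319/160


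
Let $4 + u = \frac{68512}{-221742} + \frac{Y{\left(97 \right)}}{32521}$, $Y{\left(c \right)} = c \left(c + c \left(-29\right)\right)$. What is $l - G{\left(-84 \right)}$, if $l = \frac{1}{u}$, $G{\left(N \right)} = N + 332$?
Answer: $- \frac{11100556405327}{44745769232} \approx -248.08$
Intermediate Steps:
$Y{\left(c \right)} = - 28 c^{2}$ ($Y{\left(c \right)} = c \left(c - 29 c\right) = c \left(- 28 c\right) = - 28 c^{2}$)
$u = - \frac{44745769232}{3605635791}$ ($u = -4 + \left(\frac{68512}{-221742} + \frac{\left(-28\right) 97^{2}}{32521}\right) = -4 + \left(68512 \left(- \frac{1}{221742}\right) + \left(-28\right) 9409 \cdot \frac{1}{32521}\right) = -4 - \frac{30323226068}{3605635791} = - \frac{44745769232}{3605635791} \approx -12.41$)
$G{\left(N \right)} = 332 + N$
$l = - \frac{3605635791}{44745769232}$ ($l = \frac{1}{- \frac{44745769232}{3605635791}} = - \frac{3605635791}{44745769232} \approx -0.08058$)
$l - G{\left(-84 \right)} = - \frac{3605635791}{44745769232} - \left(332 - 84\right) = - \frac{3605635791}{44745769232} - 248 = - \frac{11100556405327}{44745769232}$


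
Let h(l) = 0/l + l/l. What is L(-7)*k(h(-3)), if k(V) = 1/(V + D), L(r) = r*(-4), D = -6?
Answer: -28/5 ≈ -5.6000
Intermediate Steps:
h(l) = 1 (h(l) = 0 + 1 = 1)
L(r) = -4*r
k(V) = 1/(-6 + V) (k(V) = 1/(V - 6) = 1/(-6 + V))
L(-7)*k(h(-3)) = (-4*(-7))/(-6 + 1) = 28/(-5) = 28*(-⅕) = -28/5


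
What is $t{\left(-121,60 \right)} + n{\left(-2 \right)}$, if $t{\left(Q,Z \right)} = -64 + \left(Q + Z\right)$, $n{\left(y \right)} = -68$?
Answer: $-193$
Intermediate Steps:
$t{\left(Q,Z \right)} = -64 + Q + Z$
$t{\left(-121,60 \right)} + n{\left(-2 \right)} = \left(-64 - 121 + 60\right) - 68 = -125 - 68 = -193$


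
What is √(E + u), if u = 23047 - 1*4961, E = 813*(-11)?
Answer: √9143 ≈ 95.619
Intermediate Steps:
E = -8943
u = 18086 (u = 23047 - 4961 = 18086)
√(E + u) = √(-8943 + 18086) = √9143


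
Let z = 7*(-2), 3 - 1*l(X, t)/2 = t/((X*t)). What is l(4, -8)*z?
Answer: -77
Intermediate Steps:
l(X, t) = 6 - 2/X (l(X, t) = 6 - 2*t/(X*t) = 6 - 2*t*1/(X*t) = 6 - 2/X)
z = -14
l(4, -8)*z = (6 - 2/4)*(-14) = (6 - 2*¼)*(-14) = (6 - ½)*(-14) = (11/2)*(-14) = -77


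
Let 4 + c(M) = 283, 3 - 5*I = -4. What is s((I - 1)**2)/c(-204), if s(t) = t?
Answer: 4/6975 ≈ 0.00057348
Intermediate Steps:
I = 7/5 (I = 3/5 - 1/5*(-4) = 3/5 + 4/5 = 7/5 ≈ 1.4000)
c(M) = 279 (c(M) = -4 + 283 = 279)
s((I - 1)**2)/c(-204) = (7/5 - 1)**2/279 = (2/5)**2*(1/279) = (4/25)*(1/279) = 4/6975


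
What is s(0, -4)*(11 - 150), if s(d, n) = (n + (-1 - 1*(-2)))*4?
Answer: 1668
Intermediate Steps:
s(d, n) = 4 + 4*n (s(d, n) = (n + (-1 + 2))*4 = (n + 1)*4 = (1 + n)*4 = 4 + 4*n)
s(0, -4)*(11 - 150) = (4 + 4*(-4))*(11 - 150) = (4 - 16)*(-139) = -12*(-139) = 1668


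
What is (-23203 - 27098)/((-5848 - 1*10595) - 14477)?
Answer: 50301/30920 ≈ 1.6268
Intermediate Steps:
(-23203 - 27098)/((-5848 - 1*10595) - 14477) = -50301/((-5848 - 10595) - 14477) = -50301/(-16443 - 14477) = -50301/(-30920) = -50301*(-1/30920) = 50301/30920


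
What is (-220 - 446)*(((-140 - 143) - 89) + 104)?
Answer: 178488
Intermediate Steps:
(-220 - 446)*(((-140 - 143) - 89) + 104) = -666*((-283 - 89) + 104) = -666*(-372 + 104) = -666*(-268) = 178488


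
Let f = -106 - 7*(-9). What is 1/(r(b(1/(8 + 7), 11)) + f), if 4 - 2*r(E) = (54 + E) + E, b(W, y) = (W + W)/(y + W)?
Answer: -83/5645 ≈ -0.014703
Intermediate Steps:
b(W, y) = 2*W/(W + y) (b(W, y) = (2*W)/(W + y) = 2*W/(W + y))
f = -43 (f = -106 + 63 = -43)
r(E) = -25 - E (r(E) = 2 - ((54 + E) + E)/2 = 2 - (54 + 2*E)/2 = 2 + (-27 - E) = -25 - E)
1/(r(b(1/(8 + 7), 11)) + f) = 1/((-25 - 2/((8 + 7)*(1/(8 + 7) + 11))) - 43) = 1/((-25 - 2/(15*(1/15 + 11))) - 43) = 1/((-25 - 2/(15*166/15)) - 43) = 1/((-25 - 2*15/(15*166)) - 43) = 1/((-25 - 1*1/83) - 43) = 1/((-25 - 1/83) - 43) = 1/(-2076/83 - 43) = 1/(-5645/83) = -83/5645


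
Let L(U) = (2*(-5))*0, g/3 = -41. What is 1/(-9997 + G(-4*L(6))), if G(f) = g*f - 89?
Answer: -1/10086 ≈ -9.9147e-5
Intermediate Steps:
g = -123 (g = 3*(-41) = -123)
L(U) = 0 (L(U) = -10*0 = 0)
G(f) = -89 - 123*f (G(f) = -123*f - 89 = -89 - 123*f)
1/(-9997 + G(-4*L(6))) = 1/(-9997 + (-89 - (-492)*0)) = 1/(-9997 + (-89 - 123*0)) = 1/(-9997 + (-89 + 0)) = 1/(-9997 - 89) = 1/(-10086) = -1/10086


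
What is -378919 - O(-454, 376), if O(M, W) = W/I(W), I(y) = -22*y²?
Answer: -3134417967/8272 ≈ -3.7892e+5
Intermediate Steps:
O(M, W) = -1/(22*W) (O(M, W) = W/((-22*W²)) = W*(-1/(22*W²)) = -1/(22*W))
-378919 - O(-454, 376) = -378919 - (-1)/(22*376) = -378919 - 1*(-1/8272) = -378919 + 1/8272 = -3134417967/8272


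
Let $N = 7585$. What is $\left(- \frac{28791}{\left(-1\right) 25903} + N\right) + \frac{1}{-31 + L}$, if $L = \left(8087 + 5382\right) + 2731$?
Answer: $\frac{3177257776677}{418825607} \approx 7586.1$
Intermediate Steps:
$L = 16200$ ($L = 13469 + 2731 = 16200$)
$\left(- \frac{28791}{\left(-1\right) 25903} + N\right) + \frac{1}{-31 + L} = \left(- \frac{28791}{\left(-1\right) 25903} + 7585\right) + \frac{1}{-31 + 16200} = \left(- \frac{28791}{-25903} + 7585\right) + \frac{1}{16169} = \left(\left(-28791\right) \left(- \frac{1}{25903}\right) + 7585\right) + \frac{1}{16169} = \left(\frac{28791}{25903} + 7585\right) + \frac{1}{16169} = \frac{196503046}{25903} + \frac{1}{16169} = \frac{3177257776677}{418825607}$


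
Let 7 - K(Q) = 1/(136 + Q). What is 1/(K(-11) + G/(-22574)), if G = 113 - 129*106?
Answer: 2821750/21424801 ≈ 0.13170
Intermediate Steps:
G = -13561 (G = 113 - 13674 = -13561)
K(Q) = 7 - 1/(136 + Q)
1/(K(-11) + G/(-22574)) = 1/((951 + 7*(-11))/(136 - 11) - 13561/(-22574)) = 1/((951 - 77)/125 - 13561*(-1/22574)) = 1/((1/125)*874 + 13561/22574) = 1/(874/125 + 13561/22574) = 1/(21424801/2821750) = 2821750/21424801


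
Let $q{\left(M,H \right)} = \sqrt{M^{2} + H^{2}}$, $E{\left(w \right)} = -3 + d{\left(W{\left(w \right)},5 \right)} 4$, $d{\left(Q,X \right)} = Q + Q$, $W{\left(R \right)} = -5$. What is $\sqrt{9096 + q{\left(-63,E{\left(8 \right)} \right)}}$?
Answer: $\sqrt{9096 + \sqrt{5818}} \approx 95.772$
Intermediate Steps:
$d{\left(Q,X \right)} = 2 Q$
$E{\left(w \right)} = -43$ ($E{\left(w \right)} = -3 + 2 \left(-5\right) 4 = -3 - 40 = -43$)
$q{\left(M,H \right)} = \sqrt{H^{2} + M^{2}}$
$\sqrt{9096 + q{\left(-63,E{\left(8 \right)} \right)}} = \sqrt{9096 + \sqrt{\left(-43\right)^{2} + \left(-63\right)^{2}}} = \sqrt{9096 + \sqrt{1849 + 3969}} = \sqrt{9096 + \sqrt{5818}}$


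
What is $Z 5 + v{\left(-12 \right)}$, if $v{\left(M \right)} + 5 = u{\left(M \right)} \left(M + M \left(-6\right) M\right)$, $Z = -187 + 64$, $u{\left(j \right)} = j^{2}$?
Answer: $-126764$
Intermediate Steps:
$Z = -123$
$v{\left(M \right)} = -5 + M^{2} \left(M - 6 M^{2}\right)$ ($v{\left(M \right)} = -5 + M^{2} \left(M + M \left(-6\right) M\right) = -5 + M^{2} \left(M + - 6 M M\right) = -5 + M^{2} \left(M - 6 M^{2}\right)$)
$Z 5 + v{\left(-12 \right)} = \left(-123\right) 5 - \left(5 + 1728 + 124416\right) = -615 - 126149 = -126764$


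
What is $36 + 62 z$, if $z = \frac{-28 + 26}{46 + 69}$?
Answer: $\frac{4016}{115} \approx 34.922$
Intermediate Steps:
$z = - \frac{2}{115} \approx -0.017391$
$36 + 62 z = 36 + 62 \left(- \frac{2}{115}\right) = 36 - \frac{124}{115} = \frac{4016}{115}$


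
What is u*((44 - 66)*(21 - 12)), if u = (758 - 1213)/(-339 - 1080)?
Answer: -2730/43 ≈ -63.488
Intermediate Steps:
u = 455/1419 (u = -455/(-1419) = -455*(-1/1419) = 455/1419 ≈ 0.32065)
u*((44 - 66)*(21 - 12)) = 455*((44 - 66)*(21 - 12))/1419 = 455*(-22*9)/1419 = (455/1419)*(-198) = -2730/43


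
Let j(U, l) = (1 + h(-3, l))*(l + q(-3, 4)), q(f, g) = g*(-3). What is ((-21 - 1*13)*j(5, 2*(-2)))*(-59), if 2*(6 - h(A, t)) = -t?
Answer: -160480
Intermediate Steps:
q(f, g) = -3*g
h(A, t) = 6 + t/2 (h(A, t) = 6 - (-1)*t/2 = 6 + t/2)
j(U, l) = (-12 + l)*(7 + l/2) (j(U, l) = (1 + (6 + l/2))*(l - 3*4) = (7 + l/2)*(l - 12) = (7 + l/2)*(-12 + l) = (-12 + l)*(7 + l/2))
((-21 - 1*13)*j(5, 2*(-2)))*(-59) = ((-21 - 1*13)*(-84 + 2*(-2) + (2*(-2))²/2))*(-59) = ((-21 - 13)*(-84 - 4 + (½)*(-4)²))*(-59) = -34*(-84 - 4 + (½)*16)*(-59) = -34*(-84 - 4 + 8)*(-59) = -34*(-80)*(-59) = 2720*(-59) = -160480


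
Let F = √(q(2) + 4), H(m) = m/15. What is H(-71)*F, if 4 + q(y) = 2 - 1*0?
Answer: -71*√2/15 ≈ -6.6939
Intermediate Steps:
q(y) = -2 (q(y) = -4 + (2 - 1*0) = -4 + (2 + 0) = -4 + 2 = -2)
H(m) = m/15 (H(m) = m*(1/15) = m/15)
F = √2 (F = √(-2 + 4) = √2 ≈ 1.4142)
H(-71)*F = ((1/15)*(-71))*√2 = -71*√2/15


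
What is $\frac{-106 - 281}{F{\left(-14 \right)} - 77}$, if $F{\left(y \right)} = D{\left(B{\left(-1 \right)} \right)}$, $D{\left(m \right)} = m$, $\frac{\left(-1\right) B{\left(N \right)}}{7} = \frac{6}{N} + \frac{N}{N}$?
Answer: $\frac{129}{14} \approx 9.2143$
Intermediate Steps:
$B{\left(N \right)} = -7 - \frac{42}{N}$ ($B{\left(N \right)} = - 7 \left(\frac{6}{N} + \frac{N}{N}\right) = - 7 \left(\frac{6}{N} + 1\right) = - 7 \left(1 + \frac{6}{N}\right) = -7 - \frac{42}{N}$)
$F{\left(y \right)} = 35$ ($F{\left(y \right)} = -7 - \frac{42}{-1} = -7 - -42 = -7 + 42 = 35$)
$\frac{-106 - 281}{F{\left(-14 \right)} - 77} = \frac{-106 - 281}{35 - 77} = - \frac{387}{-42} = \left(-387\right) \left(- \frac{1}{42}\right) = \frac{129}{14}$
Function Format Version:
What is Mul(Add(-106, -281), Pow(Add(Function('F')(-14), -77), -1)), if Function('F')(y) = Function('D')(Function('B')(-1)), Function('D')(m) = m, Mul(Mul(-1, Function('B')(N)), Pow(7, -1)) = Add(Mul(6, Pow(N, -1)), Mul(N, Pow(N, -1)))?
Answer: Rational(129, 14) ≈ 9.2143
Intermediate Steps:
Function('B')(N) = Add(-7, Mul(-42, Pow(N, -1))) (Function('B')(N) = Mul(-7, Add(Mul(6, Pow(N, -1)), Mul(N, Pow(N, -1)))) = Mul(-7, Add(Mul(6, Pow(N, -1)), 1)) = Mul(-7, Add(1, Mul(6, Pow(N, -1)))) = Add(-7, Mul(-42, Pow(N, -1))))
Function('F')(y) = 35 (Function('F')(y) = Add(-7, Mul(-42, Pow(-1, -1))) = Add(-7, Mul(-42, -1)) = Add(-7, 42) = 35)
Mul(Add(-106, -281), Pow(Add(Function('F')(-14), -77), -1)) = Mul(Add(-106, -281), Pow(Add(35, -77), -1)) = Mul(-387, Pow(-42, -1)) = Mul(-387, Rational(-1, 42)) = Rational(129, 14)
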